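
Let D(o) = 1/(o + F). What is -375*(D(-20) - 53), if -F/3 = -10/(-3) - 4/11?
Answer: 2108125/106 ≈ 19888.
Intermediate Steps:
F = -98/11 (F = -3*(-10/(-3) - 4/11) = -3*(-10*(-⅓) - 4*1/11) = -3*(10/3 - 4/11) = -3*98/33 = -98/11 ≈ -8.9091)
D(o) = 1/(-98/11 + o) (D(o) = 1/(o - 98/11) = 1/(-98/11 + o))
-375*(D(-20) - 53) = -375*(11/(-98 + 11*(-20)) - 53) = -375*(11/(-98 - 220) - 53) = -375*(11/(-318) - 53) = -375*(11*(-1/318) - 53) = -375*(-11/318 - 53) = -375*(-16865/318) = 2108125/106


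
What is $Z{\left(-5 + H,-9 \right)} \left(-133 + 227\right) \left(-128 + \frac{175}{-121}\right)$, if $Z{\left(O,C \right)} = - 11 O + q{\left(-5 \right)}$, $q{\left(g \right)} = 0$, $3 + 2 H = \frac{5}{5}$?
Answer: $- \frac{8833932}{11} \approx -8.0309 \cdot 10^{5}$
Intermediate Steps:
$H = -1$ ($H = - \frac{3}{2} + \frac{5 \cdot \frac{1}{5}}{2} = - \frac{3}{2} + \frac{1}{2} \cdot 1 = - \frac{3}{2} + \frac{1}{2} = -1$)
$Z{\left(O,C \right)} = - 11 O$ ($Z{\left(O,C \right)} = - 11 O + 0 = - 11 O$)
$Z{\left(-5 + H,-9 \right)} \left(-133 + 227\right) \left(-128 + \frac{175}{-121}\right) = - 11 \left(-5 - 1\right) \left(-133 + 227\right) \left(-128 + \frac{175}{-121}\right) = \left(-11\right) \left(-6\right) 94 \left(-128 + 175 \left(- \frac{1}{121}\right)\right) = 66 \cdot 94 \left(-128 - \frac{175}{121}\right) = 66 \cdot 94 \left(- \frac{15663}{121}\right) = 66 \left(- \frac{1472322}{121}\right) = - \frac{8833932}{11}$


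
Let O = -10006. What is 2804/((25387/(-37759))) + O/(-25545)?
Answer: -2704354426298/648510915 ≈ -4170.1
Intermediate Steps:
2804/((25387/(-37759))) + O/(-25545) = 2804/((25387/(-37759))) - 10006/(-25545) = 2804/((25387*(-1/37759))) - 10006*(-1/25545) = 2804/(-25387/37759) + 10006/25545 = 2804*(-37759/25387) + 10006/25545 = -105876236/25387 + 10006/25545 = -2704354426298/648510915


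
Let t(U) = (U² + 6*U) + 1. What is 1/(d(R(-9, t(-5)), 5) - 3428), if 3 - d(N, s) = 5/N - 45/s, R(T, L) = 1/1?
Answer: -1/3421 ≈ -0.00029231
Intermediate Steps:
t(U) = 1 + U² + 6*U
R(T, L) = 1
d(N, s) = 3 - 5/N + 45/s (d(N, s) = 3 - (5/N - 45/s) = 3 - (-45/s + 5/N) = 3 + (-5/N + 45/s) = 3 - 5/N + 45/s)
1/(d(R(-9, t(-5)), 5) - 3428) = 1/((3 - 5/1 + 45/5) - 3428) = 1/((3 - 5*1 + 45*(⅕)) - 3428) = 1/((3 - 5 + 9) - 3428) = 1/(7 - 3428) = 1/(-3421) = -1/3421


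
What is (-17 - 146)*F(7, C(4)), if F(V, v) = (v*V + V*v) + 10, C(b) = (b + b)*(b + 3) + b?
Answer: -138550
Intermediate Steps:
C(b) = b + 2*b*(3 + b) (C(b) = (2*b)*(3 + b) + b = 2*b*(3 + b) + b = b + 2*b*(3 + b))
F(V, v) = 10 + 2*V*v (F(V, v) = (V*v + V*v) + 10 = 2*V*v + 10 = 10 + 2*V*v)
(-17 - 146)*F(7, C(4)) = (-17 - 146)*(10 + 2*7*(4*(7 + 2*4))) = -163*(10 + 2*7*(4*(7 + 8))) = -163*(10 + 2*7*(4*15)) = -163*(10 + 2*7*60) = -163*(10 + 840) = -163*850 = -138550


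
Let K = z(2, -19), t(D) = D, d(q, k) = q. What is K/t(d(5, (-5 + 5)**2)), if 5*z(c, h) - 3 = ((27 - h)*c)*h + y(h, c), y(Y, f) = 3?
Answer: -1742/25 ≈ -69.680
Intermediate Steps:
z(c, h) = 6/5 + c*h*(27 - h)/5 (z(c, h) = 3/5 + (((27 - h)*c)*h + 3)/5 = 3/5 + ((c*(27 - h))*h + 3)/5 = 3/5 + (c*h*(27 - h) + 3)/5 = 3/5 + (3 + c*h*(27 - h))/5 = 3/5 + (3/5 + c*h*(27 - h)/5) = 6/5 + c*h*(27 - h)/5)
K = -1742/5 (K = 6/5 - 1/5*2*(-19)**2 + (27/5)*2*(-19) = 6/5 - 1/5*2*361 - 1026/5 = 6/5 - 722/5 - 1026/5 = -1742/5 ≈ -348.40)
K/t(d(5, (-5 + 5)**2)) = -1742/5/5 = -1742/5*1/5 = -1742/25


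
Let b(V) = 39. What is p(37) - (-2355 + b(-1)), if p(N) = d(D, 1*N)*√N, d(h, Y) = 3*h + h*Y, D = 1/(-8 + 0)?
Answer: 2316 - 5*√37 ≈ 2285.6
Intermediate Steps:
D = -⅛ (D = 1/(-8) = -⅛ ≈ -0.12500)
d(h, Y) = 3*h + Y*h
p(N) = √N*(-3/8 - N/8) (p(N) = (-(3 + 1*N)/8)*√N = (-(3 + N)/8)*√N = (-3/8 - N/8)*√N = √N*(-3/8 - N/8))
p(37) - (-2355 + b(-1)) = √37*(-3 - 1*37)/8 - (-2355 + 39) = √37*(-3 - 37)/8 - 1*(-2316) = (⅛)*√37*(-40) + 2316 = -5*√37 + 2316 = 2316 - 5*√37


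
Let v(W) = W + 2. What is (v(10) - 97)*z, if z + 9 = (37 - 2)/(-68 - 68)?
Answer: 6295/8 ≈ 786.88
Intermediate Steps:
v(W) = 2 + W
z = -1259/136 (z = -9 + (37 - 2)/(-68 - 68) = -9 + 35/(-136) = -9 + 35*(-1/136) = -9 - 35/136 = -1259/136 ≈ -9.2574)
(v(10) - 97)*z = ((2 + 10) - 97)*(-1259/136) = (12 - 97)*(-1259/136) = -85*(-1259/136) = 6295/8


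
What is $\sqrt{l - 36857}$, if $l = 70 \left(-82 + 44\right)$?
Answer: $i \sqrt{39517} \approx 198.79 i$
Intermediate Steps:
$l = -2660$ ($l = 70 \left(-38\right) = -2660$)
$\sqrt{l - 36857} = \sqrt{-2660 - 36857} = \sqrt{-39517} = i \sqrt{39517}$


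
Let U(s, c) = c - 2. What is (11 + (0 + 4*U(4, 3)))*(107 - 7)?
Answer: 1500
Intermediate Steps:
U(s, c) = -2 + c
(11 + (0 + 4*U(4, 3)))*(107 - 7) = (11 + (0 + 4*(-2 + 3)))*(107 - 7) = (11 + (0 + 4*1))*100 = (11 + (0 + 4))*100 = (11 + 4)*100 = 15*100 = 1500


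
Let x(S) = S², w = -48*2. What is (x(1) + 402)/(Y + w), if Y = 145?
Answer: 403/49 ≈ 8.2245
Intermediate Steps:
w = -96
(x(1) + 402)/(Y + w) = (1² + 402)/(145 - 96) = (1 + 402)/49 = 403*(1/49) = 403/49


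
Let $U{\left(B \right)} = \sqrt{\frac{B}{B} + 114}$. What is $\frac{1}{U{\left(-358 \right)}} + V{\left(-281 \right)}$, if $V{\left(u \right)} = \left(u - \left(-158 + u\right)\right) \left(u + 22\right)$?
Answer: $-40922 + \frac{\sqrt{115}}{115} \approx -40922.0$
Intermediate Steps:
$U{\left(B \right)} = \sqrt{115}$ ($U{\left(B \right)} = \sqrt{1 + 114} = \sqrt{115}$)
$V{\left(u \right)} = 3476 + 158 u$ ($V{\left(u \right)} = 158 \left(22 + u\right) = 3476 + 158 u$)
$\frac{1}{U{\left(-358 \right)}} + V{\left(-281 \right)} = \frac{1}{\sqrt{115}} + \left(3476 + 158 \left(-281\right)\right) = \frac{\sqrt{115}}{115} + \left(3476 - 44398\right) = \frac{\sqrt{115}}{115} - 40922 = -40922 + \frac{\sqrt{115}}{115}$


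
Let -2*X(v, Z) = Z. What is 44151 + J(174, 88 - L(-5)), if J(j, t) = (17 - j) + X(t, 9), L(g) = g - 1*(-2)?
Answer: 87979/2 ≈ 43990.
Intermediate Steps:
X(v, Z) = -Z/2
L(g) = 2 + g (L(g) = g + 2 = 2 + g)
J(j, t) = 25/2 - j (J(j, t) = (17 - j) - ½*9 = (17 - j) - 9/2 = 25/2 - j)
44151 + J(174, 88 - L(-5)) = 44151 + (25/2 - 1*174) = 44151 + (25/2 - 174) = 44151 - 323/2 = 87979/2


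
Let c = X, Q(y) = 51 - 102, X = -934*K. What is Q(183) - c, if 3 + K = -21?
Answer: -22467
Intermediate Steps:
K = -24 (K = -3 - 21 = -24)
X = 22416 (X = -934*(-24) = 22416)
Q(y) = -51
c = 22416
Q(183) - c = -51 - 1*22416 = -51 - 22416 = -22467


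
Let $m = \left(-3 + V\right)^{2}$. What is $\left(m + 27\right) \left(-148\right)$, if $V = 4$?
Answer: $-4144$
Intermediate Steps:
$m = 1$ ($m = \left(-3 + 4\right)^{2} = 1^{2} = 1$)
$\left(m + 27\right) \left(-148\right) = \left(1 + 27\right) \left(-148\right) = 28 \left(-148\right) = -4144$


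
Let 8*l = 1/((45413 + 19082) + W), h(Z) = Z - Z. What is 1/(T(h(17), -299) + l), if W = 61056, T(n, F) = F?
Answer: -1004408/300317991 ≈ -0.0033445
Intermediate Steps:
h(Z) = 0
l = 1/1004408 (l = 1/(8*((45413 + 19082) + 61056)) = 1/(8*(64495 + 61056)) = (1/8)/125551 = (1/8)*(1/125551) = 1/1004408 ≈ 9.9561e-7)
1/(T(h(17), -299) + l) = 1/(-299 + 1/1004408) = 1/(-300317991/1004408) = -1004408/300317991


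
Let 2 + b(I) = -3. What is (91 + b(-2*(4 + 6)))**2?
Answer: 7396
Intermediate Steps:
b(I) = -5 (b(I) = -2 - 3 = -5)
(91 + b(-2*(4 + 6)))**2 = (91 - 5)**2 = 86**2 = 7396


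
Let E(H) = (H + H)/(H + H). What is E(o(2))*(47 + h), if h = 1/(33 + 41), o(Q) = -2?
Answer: 3479/74 ≈ 47.013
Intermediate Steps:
h = 1/74 ≈ 0.013514
E(H) = 1 (E(H) = (2*H)/((2*H)) = (2*H)*(1/(2*H)) = 1)
E(o(2))*(47 + h) = 1*(47 + 1/74) = 1*(3479/74) = 3479/74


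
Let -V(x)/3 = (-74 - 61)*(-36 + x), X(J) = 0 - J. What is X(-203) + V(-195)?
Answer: -93352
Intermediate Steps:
X(J) = -J
V(x) = -14580 + 405*x (V(x) = -3*(-74 - 61)*(-36 + x) = -(-405)*(-36 + x) = -3*(4860 - 135*x) = -14580 + 405*x)
X(-203) + V(-195) = -1*(-203) + (-14580 + 405*(-195)) = 203 + (-14580 - 78975) = 203 - 93555 = -93352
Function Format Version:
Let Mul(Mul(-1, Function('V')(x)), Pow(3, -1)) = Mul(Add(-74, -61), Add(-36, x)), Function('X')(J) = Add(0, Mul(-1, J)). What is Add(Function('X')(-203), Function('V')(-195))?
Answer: -93352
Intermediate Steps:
Function('X')(J) = Mul(-1, J)
Function('V')(x) = Add(-14580, Mul(405, x)) (Function('V')(x) = Mul(-3, Mul(Add(-74, -61), Add(-36, x))) = Mul(-3, Mul(-135, Add(-36, x))) = Mul(-3, Add(4860, Mul(-135, x))) = Add(-14580, Mul(405, x)))
Add(Function('X')(-203), Function('V')(-195)) = Add(Mul(-1, -203), Add(-14580, Mul(405, -195))) = Add(203, Add(-14580, -78975)) = Add(203, -93555) = -93352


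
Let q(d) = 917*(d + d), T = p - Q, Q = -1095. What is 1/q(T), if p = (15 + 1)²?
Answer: 1/2477734 ≈ 4.0359e-7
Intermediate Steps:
p = 256 (p = 16² = 256)
T = 1351 (T = 256 - 1*(-1095) = 256 + 1095 = 1351)
q(d) = 1834*d (q(d) = 917*(2*d) = 1834*d)
1/q(T) = 1/(1834*1351) = 1/2477734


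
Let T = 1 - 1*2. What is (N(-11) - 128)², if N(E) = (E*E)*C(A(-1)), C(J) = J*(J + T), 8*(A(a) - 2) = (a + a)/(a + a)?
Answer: 106523041/4096 ≈ 26007.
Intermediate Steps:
A(a) = 17/8 (A(a) = 2 + ((a + a)/(a + a))/8 = 2 + ((2*a)/((2*a)))/8 = 2 + ((2*a)*(1/(2*a)))/8 = 2 + (⅛)*1 = 2 + ⅛ = 17/8)
T = -1 (T = 1 - 2 = -1)
C(J) = J*(-1 + J) (C(J) = J*(J - 1) = J*(-1 + J))
N(E) = 153*E²/64 (N(E) = (E*E)*(17*(-1 + 17/8)/8) = E²*((17/8)*(9/8)) = E²*(153/64) = 153*E²/64)
(N(-11) - 128)² = ((153/64)*(-11)² - 128)² = ((153/64)*121 - 128)² = (18513/64 - 128)² = (10321/64)² = 106523041/4096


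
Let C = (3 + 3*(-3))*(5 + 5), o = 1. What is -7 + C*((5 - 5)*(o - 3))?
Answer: -7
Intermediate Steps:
C = -60 (C = (3 - 9)*10 = -6*10 = -60)
-7 + C*((5 - 5)*(o - 3)) = -7 - 60*(5 - 5)*(1 - 3) = -7 - 0*(-2) = -7 - 60*0 = -7 + 0 = -7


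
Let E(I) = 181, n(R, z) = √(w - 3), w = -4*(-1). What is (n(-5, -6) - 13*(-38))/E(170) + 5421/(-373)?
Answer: -796566/67513 ≈ -11.799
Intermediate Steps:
w = 4
n(R, z) = 1 (n(R, z) = √(4 - 3) = √1 = 1)
(n(-5, -6) - 13*(-38))/E(170) + 5421/(-373) = (1 - 13*(-38))/181 + 5421/(-373) = (1 + 494)*(1/181) + 5421*(-1/373) = 495*(1/181) - 5421/373 = 495/181 - 5421/373 = -796566/67513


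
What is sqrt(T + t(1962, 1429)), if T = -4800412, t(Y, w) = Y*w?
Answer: I*sqrt(1996714) ≈ 1413.1*I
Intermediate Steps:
sqrt(T + t(1962, 1429)) = sqrt(-4800412 + 1962*1429) = sqrt(-4800412 + 2803698) = sqrt(-1996714) = I*sqrt(1996714)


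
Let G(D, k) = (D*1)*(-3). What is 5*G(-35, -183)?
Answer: 525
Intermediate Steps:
G(D, k) = -3*D (G(D, k) = D*(-3) = -3*D)
5*G(-35, -183) = 5*(-3*(-35)) = 5*105 = 525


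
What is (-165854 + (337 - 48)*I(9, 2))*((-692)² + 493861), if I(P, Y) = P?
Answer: -158800274425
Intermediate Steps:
(-165854 + (337 - 48)*I(9, 2))*((-692)² + 493861) = (-165854 + (337 - 48)*9)*((-692)² + 493861) = (-165854 + 289*9)*(478864 + 493861) = (-165854 + 2601)*972725 = -163253*972725 = -158800274425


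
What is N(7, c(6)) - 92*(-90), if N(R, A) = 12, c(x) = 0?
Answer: 8292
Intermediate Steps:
N(7, c(6)) - 92*(-90) = 12 - 92*(-90) = 12 + 8280 = 8292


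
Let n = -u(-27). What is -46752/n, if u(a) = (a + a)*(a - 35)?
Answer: 3896/279 ≈ 13.964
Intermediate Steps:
u(a) = 2*a*(-35 + a) (u(a) = (2*a)*(-35 + a) = 2*a*(-35 + a))
n = -3348 (n = -2*(-27)*(-35 - 27) = -2*(-27)*(-62) = -1*3348 = -3348)
-46752/n = -46752/(-3348) = -46752*(-1/3348) = 3896/279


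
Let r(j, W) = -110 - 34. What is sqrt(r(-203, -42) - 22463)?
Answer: I*sqrt(22607) ≈ 150.36*I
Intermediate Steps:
r(j, W) = -144
sqrt(r(-203, -42) - 22463) = sqrt(-144 - 22463) = sqrt(-22607) = I*sqrt(22607)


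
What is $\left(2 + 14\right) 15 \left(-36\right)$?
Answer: $-8640$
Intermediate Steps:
$\left(2 + 14\right) 15 \left(-36\right) = 16 \left(-540\right) = -8640$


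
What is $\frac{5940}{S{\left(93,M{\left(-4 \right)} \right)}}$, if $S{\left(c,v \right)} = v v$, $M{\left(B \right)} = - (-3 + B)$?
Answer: $\frac{5940}{49} \approx 121.22$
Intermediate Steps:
$M{\left(B \right)} = 3 - B$
$S{\left(c,v \right)} = v^{2}$
$\frac{5940}{S{\left(93,M{\left(-4 \right)} \right)}} = \frac{5940}{\left(3 - -4\right)^{2}} = \frac{5940}{\left(3 + 4\right)^{2}} = \frac{5940}{7^{2}} = \frac{5940}{49}$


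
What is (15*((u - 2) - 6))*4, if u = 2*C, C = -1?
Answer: -600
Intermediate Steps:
u = -2 (u = 2*(-1) = -2)
(15*((u - 2) - 6))*4 = (15*((-2 - 2) - 6))*4 = (15*(-4 - 6))*4 = (15*(-10))*4 = -150*4 = -600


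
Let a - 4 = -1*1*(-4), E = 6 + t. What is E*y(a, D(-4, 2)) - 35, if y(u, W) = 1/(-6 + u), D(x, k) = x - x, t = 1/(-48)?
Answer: -3073/96 ≈ -32.010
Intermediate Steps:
t = -1/48 ≈ -0.020833
D(x, k) = 0
E = 287/48 (E = 6 - 1/48 = 287/48 ≈ 5.9792)
a = 8 (a = 4 - 1*1*(-4) = 4 - 1*(-4) = 4 + 4 = 8)
E*y(a, D(-4, 2)) - 35 = 287/(48*(-6 + 8)) - 35 = (287/48)/2 - 35 = (287/48)*(1/2) - 35 = 287/96 - 35 = -3073/96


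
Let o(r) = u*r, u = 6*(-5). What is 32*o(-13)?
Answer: 12480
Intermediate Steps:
u = -30
o(r) = -30*r
32*o(-13) = 32*(-30*(-13)) = 32*390 = 12480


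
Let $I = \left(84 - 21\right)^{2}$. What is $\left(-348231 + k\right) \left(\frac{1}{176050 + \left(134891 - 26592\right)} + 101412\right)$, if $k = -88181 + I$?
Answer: $- \frac{12470099666397527}{284349} \approx -4.3855 \cdot 10^{10}$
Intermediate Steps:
$I = 3969$ ($I = 63^{2} = 3969$)
$k = -84212$ ($k = -88181 + 3969 = -84212$)
$\left(-348231 + k\right) \left(\frac{1}{176050 + \left(134891 - 26592\right)} + 101412\right) = \left(-348231 - 84212\right) \left(\frac{1}{176050 + \left(134891 - 26592\right)} + 101412\right) = - 432443 \left(\frac{1}{176050 + 108299} + 101412\right) = - 432443 \left(\frac{1}{284349} + 101412\right) = \left(-432443\right) \frac{28836400789}{284349} = - \frac{12470099666397527}{284349}$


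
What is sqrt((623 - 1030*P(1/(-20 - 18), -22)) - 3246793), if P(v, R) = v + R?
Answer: 5*I*sqrt(46547093)/19 ≈ 1795.4*I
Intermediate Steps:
P(v, R) = R + v
sqrt((623 - 1030*P(1/(-20 - 18), -22)) - 3246793) = sqrt((623 - 1030*(-22 + 1/(-20 - 18))) - 3246793) = sqrt((623 - 1030*(-22 + 1/(-38))) - 3246793) = sqrt((623 - 1030*(-22 - 1/38)) - 3246793) = sqrt((623 - 1030*(-837/38)) - 3246793) = sqrt((623 + 431055/19) - 3246793) = sqrt(442892/19 - 3246793) = sqrt(-61246175/19) = 5*I*sqrt(46547093)/19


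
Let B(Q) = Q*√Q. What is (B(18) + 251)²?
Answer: 68833 + 27108*√2 ≈ 1.0717e+5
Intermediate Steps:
B(Q) = Q^(3/2)
(B(18) + 251)² = (18^(3/2) + 251)² = (54*√2 + 251)² = (251 + 54*√2)²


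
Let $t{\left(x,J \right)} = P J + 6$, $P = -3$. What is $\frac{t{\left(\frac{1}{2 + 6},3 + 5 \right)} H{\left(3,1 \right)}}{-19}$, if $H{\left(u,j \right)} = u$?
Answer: $\frac{54}{19} \approx 2.8421$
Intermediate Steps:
$t{\left(x,J \right)} = 6 - 3 J$ ($t{\left(x,J \right)} = - 3 J + 6 = 6 - 3 J$)
$\frac{t{\left(\frac{1}{2 + 6},3 + 5 \right)} H{\left(3,1 \right)}}{-19} = \frac{\left(6 - 3 \left(3 + 5\right)\right) 3}{-19} = \left(6 - 24\right) 3 \left(- \frac{1}{19}\right) = \left(-18\right) 3 \left(- \frac{1}{19}\right) = \left(-54\right) \left(- \frac{1}{19}\right) = \frac{54}{19}$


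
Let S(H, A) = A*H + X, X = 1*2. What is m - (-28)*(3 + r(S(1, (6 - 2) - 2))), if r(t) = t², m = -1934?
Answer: -1402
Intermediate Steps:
X = 2
S(H, A) = 2 + A*H (S(H, A) = A*H + 2 = 2 + A*H)
m - (-28)*(3 + r(S(1, (6 - 2) - 2))) = -1934 - (-28)*(3 + (2 + ((6 - 2) - 2)*1)²) = -1934 - (-28)*(3 + (2 + (4 - 2)*1)²) = -1934 - (-28)*(3 + (2 + 2*1)²) = -1934 - (-28)*(3 + (2 + 2)²) = -1934 - (-28)*(3 + 4²) = -1934 - (-28)*(3 + 16) = -1934 - (-28)*19 = -1934 - 1*(-532) = -1934 + 532 = -1402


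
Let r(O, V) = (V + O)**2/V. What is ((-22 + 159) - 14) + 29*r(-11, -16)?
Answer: -19173/16 ≈ -1198.3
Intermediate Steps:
r(O, V) = (O + V)**2/V
((-22 + 159) - 14) + 29*r(-11, -16) = ((-22 + 159) - 14) + 29*((-11 - 16)**2/(-16)) = (137 - 14) + 29*(-1/16*(-27)**2) = 123 + 29*(-1/16*729) = 123 + 29*(-729/16) = 123 - 21141/16 = -19173/16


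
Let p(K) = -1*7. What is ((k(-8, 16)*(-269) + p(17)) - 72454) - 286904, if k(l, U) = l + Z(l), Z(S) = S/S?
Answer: -357482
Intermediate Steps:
p(K) = -7
Z(S) = 1
k(l, U) = 1 + l (k(l, U) = l + 1 = 1 + l)
((k(-8, 16)*(-269) + p(17)) - 72454) - 286904 = (((1 - 8)*(-269) - 7) - 72454) - 286904 = ((-7*(-269) - 7) - 72454) - 286904 = ((1883 - 7) - 72454) - 286904 = (1876 - 72454) - 286904 = -70578 - 286904 = -357482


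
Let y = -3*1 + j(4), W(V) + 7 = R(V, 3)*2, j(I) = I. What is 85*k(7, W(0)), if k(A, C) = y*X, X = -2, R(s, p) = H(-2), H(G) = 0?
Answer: -170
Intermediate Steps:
R(s, p) = 0
W(V) = -7 (W(V) = -7 + 0*2 = -7 + 0 = -7)
y = 1 (y = -3*1 + 4 = -3 + 4 = 1)
k(A, C) = -2 (k(A, C) = 1*(-2) = -2)
85*k(7, W(0)) = 85*(-2) = -170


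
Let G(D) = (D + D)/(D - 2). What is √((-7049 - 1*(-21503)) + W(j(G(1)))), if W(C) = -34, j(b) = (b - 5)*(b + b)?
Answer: 2*√3605 ≈ 120.08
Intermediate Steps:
G(D) = 2*D/(-2 + D) (G(D) = (2*D)/(-2 + D) = 2*D/(-2 + D))
j(b) = 2*b*(-5 + b) (j(b) = (-5 + b)*(2*b) = 2*b*(-5 + b))
√((-7049 - 1*(-21503)) + W(j(G(1)))) = √((-7049 - 1*(-21503)) - 34) = √((-7049 + 21503) - 34) = √(14454 - 34) = √14420 = 2*√3605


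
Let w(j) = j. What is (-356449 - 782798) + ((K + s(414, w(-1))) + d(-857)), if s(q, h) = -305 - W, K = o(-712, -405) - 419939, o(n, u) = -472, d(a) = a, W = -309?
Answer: -1560511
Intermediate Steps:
K = -420411 (K = -472 - 419939 = -420411)
s(q, h) = 4 (s(q, h) = -305 - 1*(-309) = -305 + 309 = 4)
(-356449 - 782798) + ((K + s(414, w(-1))) + d(-857)) = (-356449 - 782798) + ((-420411 + 4) - 857) = -1139247 + (-420407 - 857) = -1139247 - 421264 = -1560511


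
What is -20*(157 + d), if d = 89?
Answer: -4920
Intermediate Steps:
-20*(157 + d) = -20*(157 + 89) = -20*246 = -4920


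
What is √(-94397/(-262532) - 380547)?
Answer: I*√6557108878949231/131266 ≈ 616.88*I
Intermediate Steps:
√(-94397/(-262532) - 380547) = √(-94397*(-1/262532) - 380547) = √(94397/262532 - 380547) = √(-99905670607/262532) = I*√6557108878949231/131266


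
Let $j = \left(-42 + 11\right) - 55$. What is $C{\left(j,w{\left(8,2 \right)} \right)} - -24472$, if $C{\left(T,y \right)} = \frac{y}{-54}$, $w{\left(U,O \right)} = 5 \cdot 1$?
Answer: $\frac{1321483}{54} \approx 24472.0$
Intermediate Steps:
$w{\left(U,O \right)} = 5$
$j = -86$ ($j = -31 - 55 = -86$)
$C{\left(T,y \right)} = - \frac{y}{54}$ ($C{\left(T,y \right)} = y \left(- \frac{1}{54}\right) = - \frac{y}{54}$)
$C{\left(j,w{\left(8,2 \right)} \right)} - -24472 = \left(- \frac{1}{54}\right) 5 - -24472 = - \frac{5}{54} + 24472 = \frac{1321483}{54}$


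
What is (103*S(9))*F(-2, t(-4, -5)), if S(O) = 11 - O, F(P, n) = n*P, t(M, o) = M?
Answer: 1648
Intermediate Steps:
F(P, n) = P*n
(103*S(9))*F(-2, t(-4, -5)) = (103*(11 - 1*9))*(-2*(-4)) = (103*(11 - 9))*8 = (103*2)*8 = 206*8 = 1648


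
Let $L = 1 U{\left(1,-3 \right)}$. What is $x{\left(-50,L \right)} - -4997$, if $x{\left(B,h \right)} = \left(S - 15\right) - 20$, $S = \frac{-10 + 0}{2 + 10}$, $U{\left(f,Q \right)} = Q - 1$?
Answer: $\frac{29767}{6} \approx 4961.2$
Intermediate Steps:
$U{\left(f,Q \right)} = -1 + Q$
$S = - \frac{5}{6}$ ($S = - \frac{10}{12} = \left(-10\right) \frac{1}{12} = - \frac{5}{6} \approx -0.83333$)
$L = -4$ ($L = 1 \left(-1 - 3\right) = 1 \left(-4\right) = -4$)
$x{\left(B,h \right)} = - \frac{215}{6}$ ($x{\left(B,h \right)} = \left(- \frac{5}{6} - 15\right) - 20 = - \frac{95}{6} - 20 = - \frac{215}{6}$)
$x{\left(-50,L \right)} - -4997 = - \frac{215}{6} - -4997 = - \frac{215}{6} + 4997 = \frac{29767}{6}$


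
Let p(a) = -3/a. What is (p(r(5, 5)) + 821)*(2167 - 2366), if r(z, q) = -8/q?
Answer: -1310017/8 ≈ -1.6375e+5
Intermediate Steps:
(p(r(5, 5)) + 821)*(2167 - 2366) = (-3/((-8/5)) + 821)*(2167 - 2366) = (-3/((-8*⅕)) + 821)*(-199) = (-3/(-8/5) + 821)*(-199) = (-3*(-5/8) + 821)*(-199) = (15/8 + 821)*(-199) = (6583/8)*(-199) = -1310017/8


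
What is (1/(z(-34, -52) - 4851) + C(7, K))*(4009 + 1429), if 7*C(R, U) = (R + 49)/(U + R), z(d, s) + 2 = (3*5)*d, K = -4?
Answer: 233295638/16089 ≈ 14500.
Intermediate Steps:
z(d, s) = -2 + 15*d (z(d, s) = -2 + (3*5)*d = -2 + 15*d)
C(R, U) = (49 + R)/(7*(R + U)) (C(R, U) = ((R + 49)/(U + R))/7 = ((49 + R)/(R + U))/7 = (49 + R)/(7*(R + U)))
(1/(z(-34, -52) - 4851) + C(7, K))*(4009 + 1429) = (1/((-2 + 15*(-34)) - 4851) + (7 + (1/7)*7)/(7 - 4))*(4009 + 1429) = (1/((-2 - 510) - 4851) + (7 + 1)/3)*5438 = (1/(-512 - 4851) + (1/3)*8)*5438 = (1/(-5363) + 8/3)*5438 = (-1/5363 + 8/3)*5438 = (42901/16089)*5438 = 233295638/16089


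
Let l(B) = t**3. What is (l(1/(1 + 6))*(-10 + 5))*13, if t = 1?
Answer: -65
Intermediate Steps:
l(B) = 1 (l(B) = 1**3 = 1)
(l(1/(1 + 6))*(-10 + 5))*13 = (1*(-10 + 5))*13 = (1*(-5))*13 = -5*13 = -65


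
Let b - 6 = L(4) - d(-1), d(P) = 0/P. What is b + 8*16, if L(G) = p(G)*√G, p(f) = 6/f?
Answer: 137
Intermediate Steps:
d(P) = 0
L(G) = 6/√G (L(G) = (6/G)*√G = 6/√G)
b = 9 (b = 6 + (6/√4 - 1*0) = 6 + (6*(½) + 0) = 6 + (3 + 0) = 6 + 3 = 9)
b + 8*16 = 9 + 8*16 = 9 + 128 = 137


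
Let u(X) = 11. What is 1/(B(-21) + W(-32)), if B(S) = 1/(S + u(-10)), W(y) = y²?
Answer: 10/10239 ≈ 0.00097666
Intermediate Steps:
B(S) = 1/(11 + S) (B(S) = 1/(S + 11) = 1/(11 + S))
1/(B(-21) + W(-32)) = 1/(1/(11 - 21) + (-32)²) = 1/(1/(-10) + 1024) = 1/(-⅒ + 1024) = 1/(10239/10) = 10/10239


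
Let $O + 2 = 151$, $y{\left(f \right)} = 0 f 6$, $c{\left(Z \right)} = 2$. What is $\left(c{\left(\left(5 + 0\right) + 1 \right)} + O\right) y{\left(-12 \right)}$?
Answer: $0$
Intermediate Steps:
$y{\left(f \right)} = 0$ ($y{\left(f \right)} = 0 \cdot 6 = 0$)
$O = 149$ ($O = -2 + 151 = 149$)
$\left(c{\left(\left(5 + 0\right) + 1 \right)} + O\right) y{\left(-12 \right)} = \left(2 + 149\right) 0 = 151 \cdot 0 = 0$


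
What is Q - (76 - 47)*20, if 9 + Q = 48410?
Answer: 47821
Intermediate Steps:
Q = 48401 (Q = -9 + 48410 = 48401)
Q - (76 - 47)*20 = 48401 - (76 - 47)*20 = 48401 - 29*20 = 48401 - 1*580 = 48401 - 580 = 47821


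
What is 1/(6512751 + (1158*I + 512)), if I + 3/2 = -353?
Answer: 1/6102752 ≈ 1.6386e-7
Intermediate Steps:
I = -709/2 (I = -3/2 - 353 = -709/2 ≈ -354.50)
1/(6512751 + (1158*I + 512)) = 1/(6512751 + (1158*(-709/2) + 512)) = 1/(6512751 + (-410511 + 512)) = 1/(6512751 - 409999) = 1/6102752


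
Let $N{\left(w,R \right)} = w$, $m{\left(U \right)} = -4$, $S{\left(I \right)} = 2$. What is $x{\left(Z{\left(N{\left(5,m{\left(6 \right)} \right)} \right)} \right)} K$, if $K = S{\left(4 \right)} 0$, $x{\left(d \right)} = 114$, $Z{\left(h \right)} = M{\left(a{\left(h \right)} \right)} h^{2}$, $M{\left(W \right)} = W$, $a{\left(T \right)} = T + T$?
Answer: $0$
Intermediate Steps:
$a{\left(T \right)} = 2 T$
$Z{\left(h \right)} = 2 h^{3}$ ($Z{\left(h \right)} = 2 h h^{2} = 2 h^{3}$)
$K = 0$ ($K = 2 \cdot 0 = 0$)
$x{\left(Z{\left(N{\left(5,m{\left(6 \right)} \right)} \right)} \right)} K = 114 \cdot 0 = 0$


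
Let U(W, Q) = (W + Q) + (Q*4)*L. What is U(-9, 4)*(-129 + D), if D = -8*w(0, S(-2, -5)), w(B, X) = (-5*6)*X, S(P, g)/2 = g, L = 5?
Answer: -189675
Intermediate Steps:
S(P, g) = 2*g
w(B, X) = -30*X
D = -2400 (D = -(-240)*2*(-5) = -(-240)*(-10) = -8*300 = -2400)
U(W, Q) = W + 21*Q (U(W, Q) = (W + Q) + (Q*4)*5 = (Q + W) + (4*Q)*5 = (Q + W) + 20*Q = W + 21*Q)
U(-9, 4)*(-129 + D) = (-9 + 21*4)*(-129 - 2400) = (-9 + 84)*(-2529) = 75*(-2529) = -189675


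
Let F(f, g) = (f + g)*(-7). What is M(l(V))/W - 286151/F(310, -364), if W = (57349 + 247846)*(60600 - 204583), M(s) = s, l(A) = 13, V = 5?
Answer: -1796328914079907/2372916150990 ≈ -757.01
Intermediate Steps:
W = -43942891685 (W = 305195*(-143983) = -43942891685)
F(f, g) = -7*f - 7*g
M(l(V))/W - 286151/F(310, -364) = 13/(-43942891685) - 286151/(-7*310 - 7*(-364)) = 13*(-1/43942891685) - 286151/(-2170 + 2548) = -13/43942891685 - 286151/378 = -1796328914079907/2372916150990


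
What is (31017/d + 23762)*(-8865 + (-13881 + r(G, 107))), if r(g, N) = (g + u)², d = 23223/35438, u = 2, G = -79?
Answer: -9254985780308/7741 ≈ -1.1956e+9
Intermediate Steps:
d = 23223/35438 (d = 23223*(1/35438) = 23223/35438 ≈ 0.65531)
r(g, N) = (2 + g)² (r(g, N) = (g + 2)² = (2 + g)²)
(31017/d + 23762)*(-8865 + (-13881 + r(G, 107))) = (31017/(23223/35438) + 23762)*(-8865 + (-13881 + (2 - 79)²)) = (31017*(35438/23223) + 23762)*(-8865 + (-13881 + (-77)²)) = (366393482/7741 + 23762)*(-8865 + (-13881 + 5929)) = 550335124*(-8865 - 7952)/7741 = (550335124/7741)*(-16817) = -9254985780308/7741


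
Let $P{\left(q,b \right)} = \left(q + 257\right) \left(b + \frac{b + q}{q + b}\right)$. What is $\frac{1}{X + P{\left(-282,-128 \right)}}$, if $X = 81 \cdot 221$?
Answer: $\frac{1}{21076} \approx 4.7447 \cdot 10^{-5}$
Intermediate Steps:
$X = 17901$
$P{\left(q,b \right)} = \left(1 + b\right) \left(257 + q\right)$ ($P{\left(q,b \right)} = \left(257 + q\right) \left(b + \frac{b + q}{b + q}\right) = \left(257 + q\right) \left(b + 1\right) = \left(257 + q\right) \left(1 + b\right) = \left(1 + b\right) \left(257 + q\right)$)
$\frac{1}{X + P{\left(-282,-128 \right)}} = \frac{1}{17901 + \left(257 - 282 + 257 \left(-128\right) - -36096\right)} = \frac{1}{17901 + \left(257 - 282 - 32896 + 36096\right)} = \frac{1}{17901 + 3175} = \frac{1}{21076}$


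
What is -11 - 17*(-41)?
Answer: 686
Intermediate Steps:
-11 - 17*(-41) = -11 + 697 = 686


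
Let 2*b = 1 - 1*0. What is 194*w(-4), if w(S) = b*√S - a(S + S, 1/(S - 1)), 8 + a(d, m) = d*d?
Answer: -10864 + 194*I ≈ -10864.0 + 194.0*I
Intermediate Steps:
b = ½ (b = (1 - 1*0)/2 = (1 + 0)/2 = (½)*1 = ½ ≈ 0.50000)
a(d, m) = -8 + d² (a(d, m) = -8 + d*d = -8 + d²)
w(S) = 8 + √S/2 - 4*S² (w(S) = √S/2 - (-8 + (S + S)²) = √S/2 - (-8 + (2*S)²) = √S/2 - (-8 + 4*S²) = √S/2 + (8 - 4*S²) = 8 + √S/2 - 4*S²)
194*w(-4) = 194*(8 + √(-4)/2 - 4*(-4)²) = 194*(8 + (2*I)/2 - 4*16) = 194*(8 + I - 64) = 194*(-56 + I) = -10864 + 194*I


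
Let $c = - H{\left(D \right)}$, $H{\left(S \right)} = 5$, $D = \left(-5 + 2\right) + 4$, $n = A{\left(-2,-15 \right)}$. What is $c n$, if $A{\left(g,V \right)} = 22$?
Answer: $-110$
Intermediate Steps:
$n = 22$
$D = 1$ ($D = -3 + 4 = 1$)
$c = -5$ ($c = \left(-1\right) 5 = -5$)
$c n = \left(-5\right) 22 = -110$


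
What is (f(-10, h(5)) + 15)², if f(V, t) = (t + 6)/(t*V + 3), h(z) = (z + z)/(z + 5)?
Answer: 196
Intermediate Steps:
h(z) = 2*z/(5 + z) (h(z) = (2*z)/(5 + z) = 2*z/(5 + z))
f(V, t) = (6 + t)/(3 + V*t) (f(V, t) = (6 + t)/(V*t + 3) = (6 + t)/(3 + V*t))
(f(-10, h(5)) + 15)² = ((6 + 2*5/(5 + 5))/(3 - 20*5/(5 + 5)) + 15)² = ((6 + 2*5/10)/(3 - 20*5/10) + 15)² = ((6 + 2*5*(⅒))/(3 - 20*5/10) + 15)² = ((6 + 1)/(3 - 10*1) + 15)² = (7/(3 - 10) + 15)² = (7/(-7) + 15)² = (-⅐*7 + 15)² = (-1 + 15)² = 14² = 196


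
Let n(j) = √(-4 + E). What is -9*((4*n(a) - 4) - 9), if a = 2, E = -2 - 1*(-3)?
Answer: 117 - 36*I*√3 ≈ 117.0 - 62.354*I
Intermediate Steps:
E = 1 (E = -2 + 3 = 1)
n(j) = I*√3 (n(j) = √(-4 + 1) = √(-3) = I*√3)
-9*((4*n(a) - 4) - 9) = -9*((4*(I*√3) - 4) - 9) = -9*((4*I*√3 - 4) - 9) = -9*((-4 + 4*I*√3) - 9) = -9*(-13 + 4*I*√3) = 117 - 36*I*√3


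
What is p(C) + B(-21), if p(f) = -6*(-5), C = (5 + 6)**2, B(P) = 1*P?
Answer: 9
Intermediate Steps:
B(P) = P
C = 121 (C = 11**2 = 121)
p(f) = 30
p(C) + B(-21) = 30 - 21 = 9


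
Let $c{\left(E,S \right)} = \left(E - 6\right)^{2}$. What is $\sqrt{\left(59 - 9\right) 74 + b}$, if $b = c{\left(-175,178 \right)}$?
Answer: $19 \sqrt{101} \approx 190.95$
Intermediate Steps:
$c{\left(E,S \right)} = \left(-6 + E\right)^{2}$
$b = 32761$ ($b = \left(-6 - 175\right)^{2} = \left(-181\right)^{2} = 32761$)
$\sqrt{\left(59 - 9\right) 74 + b} = \sqrt{\left(59 - 9\right) 74 + 32761} = \sqrt{50 \cdot 74 + 32761} = \sqrt{3700 + 32761} = \sqrt{36461} = 19 \sqrt{101}$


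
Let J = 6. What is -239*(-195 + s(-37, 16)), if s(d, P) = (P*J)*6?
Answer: -91059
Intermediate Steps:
s(d, P) = 36*P (s(d, P) = (P*6)*6 = (6*P)*6 = 36*P)
-239*(-195 + s(-37, 16)) = -239*(-195 + 36*16) = -239*(-195 + 576) = -239*381 = -91059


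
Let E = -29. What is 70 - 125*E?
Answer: 3695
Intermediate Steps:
70 - 125*E = 70 - 125*(-29) = 70 + 3625 = 3695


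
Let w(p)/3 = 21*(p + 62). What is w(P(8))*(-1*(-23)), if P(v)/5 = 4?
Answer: 118818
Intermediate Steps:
P(v) = 20 (P(v) = 5*4 = 20)
w(p) = 3906 + 63*p (w(p) = 3*(21*(p + 62)) = 3*(21*(62 + p)) = 3*(1302 + 21*p) = 3906 + 63*p)
w(P(8))*(-1*(-23)) = (3906 + 63*20)*(-1*(-23)) = (3906 + 1260)*23 = 5166*23 = 118818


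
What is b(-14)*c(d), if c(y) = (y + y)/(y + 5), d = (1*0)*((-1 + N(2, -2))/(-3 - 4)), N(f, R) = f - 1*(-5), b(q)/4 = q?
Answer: 0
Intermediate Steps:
b(q) = 4*q
N(f, R) = 5 + f (N(f, R) = f + 5 = 5 + f)
d = 0 (d = (1*0)*((-1 + (5 + 2))/(-3 - 4)) = 0*((-1 + 7)/(-7)) = 0*(6*(-⅐)) = 0*(-6/7) = 0)
c(y) = 2*y/(5 + y) (c(y) = (2*y)/(5 + y) = 2*y/(5 + y))
b(-14)*c(d) = (4*(-14))*(2*0/(5 + 0)) = -112*0/5 = -56*0 = 0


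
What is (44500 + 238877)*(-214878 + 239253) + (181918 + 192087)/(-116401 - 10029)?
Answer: 174658351211449/25286 ≈ 6.9073e+9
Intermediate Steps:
(44500 + 238877)*(-214878 + 239253) + (181918 + 192087)/(-116401 - 10029) = 283377*24375 + 374005/(-126430) = 6907314375 + 374005*(-1/126430) = 6907314375 - 74801/25286 = 174658351211449/25286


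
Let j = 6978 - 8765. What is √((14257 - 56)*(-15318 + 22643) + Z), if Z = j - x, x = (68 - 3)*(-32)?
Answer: √104022618 ≈ 10199.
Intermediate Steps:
x = -2080 (x = 65*(-32) = -2080)
j = -1787
Z = 293 (Z = -1787 - 1*(-2080) = -1787 + 2080 = 293)
√((14257 - 56)*(-15318 + 22643) + Z) = √((14257 - 56)*(-15318 + 22643) + 293) = √(14201*7325 + 293) = √(104022325 + 293) = √104022618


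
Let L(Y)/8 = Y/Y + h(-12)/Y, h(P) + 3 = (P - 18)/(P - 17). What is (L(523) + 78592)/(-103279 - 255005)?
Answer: -99343812/452841119 ≈ -0.21938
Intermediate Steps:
h(P) = -3 + (-18 + P)/(-17 + P) (h(P) = -3 + (P - 18)/(P - 17) = -3 + (-18 + P)/(-17 + P))
L(Y) = 8 - 456/(29*Y) (L(Y) = 8*(Y/Y + ((33 - 2*(-12))/(-17 - 12))/Y) = 8*(1 + ((33 + 24)/(-29))/Y) = 8*(1 + (-1/29*57)/Y) = 8*(1 - 57/(29*Y)) = 8 - 456/(29*Y))
(L(523) + 78592)/(-103279 - 255005) = ((8 - 456/29/523) + 78592)/(-103279 - 255005) = ((8 - 456/29*1/523) + 78592)/(-358284) = ((8 - 456/15167) + 78592)*(-1/358284) = (120880/15167 + 78592)*(-1/358284) = (1192125744/15167)*(-1/358284) = -99343812/452841119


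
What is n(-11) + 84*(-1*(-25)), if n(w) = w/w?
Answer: 2101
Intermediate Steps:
n(w) = 1
n(-11) + 84*(-1*(-25)) = 1 + 84*(-1*(-25)) = 1 + 84*25 = 1 + 2100 = 2101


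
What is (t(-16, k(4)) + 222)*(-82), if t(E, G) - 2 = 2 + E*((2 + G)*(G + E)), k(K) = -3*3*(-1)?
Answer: -119556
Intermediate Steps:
k(K) = 9 (k(K) = -9*(-1) = 9)
t(E, G) = 4 + E*(2 + G)*(E + G) (t(E, G) = 2 + (2 + E*((2 + G)*(G + E))) = 2 + (2 + E*((2 + G)*(E + G))) = 2 + (2 + E*(2 + G)*(E + G)) = 4 + E*(2 + G)*(E + G))
(t(-16, k(4)) + 222)*(-82) = ((4 + 2*(-16)² - 16*9² + 9*(-16)² + 2*(-16)*9) + 222)*(-82) = ((4 + 2*256 - 16*81 + 9*256 - 288) + 222)*(-82) = ((4 + 512 - 1296 + 2304 - 288) + 222)*(-82) = (1236 + 222)*(-82) = 1458*(-82) = -119556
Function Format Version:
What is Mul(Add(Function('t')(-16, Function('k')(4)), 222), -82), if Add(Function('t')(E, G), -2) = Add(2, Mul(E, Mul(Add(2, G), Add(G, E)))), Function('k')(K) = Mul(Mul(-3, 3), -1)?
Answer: -119556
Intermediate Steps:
Function('k')(K) = 9 (Function('k')(K) = Mul(-9, -1) = 9)
Function('t')(E, G) = Add(4, Mul(E, Add(2, G), Add(E, G))) (Function('t')(E, G) = Add(2, Add(2, Mul(E, Mul(Add(2, G), Add(G, E))))) = Add(2, Add(2, Mul(E, Mul(Add(2, G), Add(E, G))))) = Add(2, Add(2, Mul(E, Add(2, G), Add(E, G)))) = Add(4, Mul(E, Add(2, G), Add(E, G))))
Mul(Add(Function('t')(-16, Function('k')(4)), 222), -82) = Mul(Add(Add(4, Mul(2, Pow(-16, 2)), Mul(-16, Pow(9, 2)), Mul(9, Pow(-16, 2)), Mul(2, -16, 9)), 222), -82) = Mul(Add(Add(4, Mul(2, 256), Mul(-16, 81), Mul(9, 256), -288), 222), -82) = Mul(Add(Add(4, 512, -1296, 2304, -288), 222), -82) = Mul(Add(1236, 222), -82) = Mul(1458, -82) = -119556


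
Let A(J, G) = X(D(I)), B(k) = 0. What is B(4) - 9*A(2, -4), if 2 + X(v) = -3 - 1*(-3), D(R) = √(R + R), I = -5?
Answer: 18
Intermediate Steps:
D(R) = √2*√R (D(R) = √(2*R) = √2*√R)
X(v) = -2 (X(v) = -2 + (-3 - 1*(-3)) = -2 + (-3 + 3) = -2 + 0 = -2)
A(J, G) = -2
B(4) - 9*A(2, -4) = 0 - 9*(-2) = 0 + 18 = 18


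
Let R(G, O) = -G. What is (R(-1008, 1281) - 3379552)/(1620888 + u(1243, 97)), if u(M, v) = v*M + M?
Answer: -129944/67027 ≈ -1.9387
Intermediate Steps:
u(M, v) = M + M*v (u(M, v) = M*v + M = M + M*v)
(R(-1008, 1281) - 3379552)/(1620888 + u(1243, 97)) = (-1*(-1008) - 3379552)/(1620888 + 1243*(1 + 97)) = (1008 - 3379552)/(1620888 + 1243*98) = -3378544/(1620888 + 121814) = -3378544/1742702 = -3378544*1/1742702 = -129944/67027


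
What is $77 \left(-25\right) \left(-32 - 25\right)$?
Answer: $109725$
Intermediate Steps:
$77 \left(-25\right) \left(-32 - 25\right) = - 1925 \left(-32 - 25\right) = \left(-1925\right) \left(-57\right) = 109725$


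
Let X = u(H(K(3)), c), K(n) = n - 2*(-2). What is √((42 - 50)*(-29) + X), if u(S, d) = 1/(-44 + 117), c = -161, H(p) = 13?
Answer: √1236401/73 ≈ 15.232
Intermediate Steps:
K(n) = 4 + n (K(n) = n + 4 = 4 + n)
u(S, d) = 1/73
X = 1/73 ≈ 0.013699
√((42 - 50)*(-29) + X) = √((42 - 50)*(-29) + 1/73) = √(-8*(-29) + 1/73) = √(232 + 1/73) = √(16937/73) = √1236401/73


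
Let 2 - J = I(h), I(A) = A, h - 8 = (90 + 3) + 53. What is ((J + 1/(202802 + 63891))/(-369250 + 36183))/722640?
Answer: 2702489/4279312084875856 ≈ 6.3152e-10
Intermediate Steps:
h = 154 (h = 8 + ((90 + 3) + 53) = 8 + (93 + 53) = 8 + 146 = 154)
J = -152 (J = 2 - 1*154 = 2 - 154 = -152)
((J + 1/(202802 + 63891))/(-369250 + 36183))/722640 = ((-152 + 1/(202802 + 63891))/(-369250 + 36183))/722640 = ((-152 + 1/266693)/(-333067))*(1/722640) = ((-152 + 1/266693)*(-1/333067))*(1/722640) = -40537335/266693*(-1/333067)*(1/722640) = (40537335/88826637431)*(1/722640) = 2702489/4279312084875856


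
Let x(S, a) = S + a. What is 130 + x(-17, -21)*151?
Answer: -5608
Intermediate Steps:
130 + x(-17, -21)*151 = 130 + (-17 - 21)*151 = 130 - 38*151 = 130 - 5738 = -5608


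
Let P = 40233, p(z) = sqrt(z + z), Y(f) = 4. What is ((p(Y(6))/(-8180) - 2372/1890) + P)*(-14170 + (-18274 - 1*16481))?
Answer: -372015905215/189 + 9785*sqrt(2)/818 ≈ -1.9683e+9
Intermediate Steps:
p(z) = sqrt(2)*sqrt(z) (p(z) = sqrt(2*z) = sqrt(2)*sqrt(z))
((p(Y(6))/(-8180) - 2372/1890) + P)*(-14170 + (-18274 - 1*16481)) = (((sqrt(2)*sqrt(4))/(-8180) - 2372/1890) + 40233)*(-14170 + (-18274 - 1*16481)) = (((sqrt(2)*2)*(-1/8180) - 2372*1/1890) + 40233)*(-14170 + (-18274 - 16481)) = (((2*sqrt(2))*(-1/8180) - 1186/945) + 40233)*(-14170 - 34755) = ((-sqrt(2)/4090 - 1186/945) + 40233)*(-48925) = ((-1186/945 - sqrt(2)/4090) + 40233)*(-48925) = (38018999/945 - sqrt(2)/4090)*(-48925) = -372015905215/189 + 9785*sqrt(2)/818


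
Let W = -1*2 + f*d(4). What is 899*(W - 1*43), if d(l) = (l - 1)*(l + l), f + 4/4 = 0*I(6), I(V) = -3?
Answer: -62031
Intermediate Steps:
f = -1 (f = -1 + 0*(-3) = -1 + 0 = -1)
d(l) = 2*l*(-1 + l) (d(l) = (-1 + l)*(2*l) = 2*l*(-1 + l))
W = -26 (W = -1*2 - 2*4*(-1 + 4) = -2 - 2*4*3 = -2 - 1*24 = -2 - 24 = -26)
899*(W - 1*43) = 899*(-26 - 1*43) = 899*(-26 - 43) = 899*(-69) = -62031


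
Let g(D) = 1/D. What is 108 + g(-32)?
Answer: 3455/32 ≈ 107.97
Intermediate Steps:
108 + g(-32) = 108 + 1/(-32) = 108 - 1/32 = 3455/32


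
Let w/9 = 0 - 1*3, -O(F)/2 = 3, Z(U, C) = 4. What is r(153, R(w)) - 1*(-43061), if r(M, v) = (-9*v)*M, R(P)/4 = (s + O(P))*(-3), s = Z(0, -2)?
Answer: 10013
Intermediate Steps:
s = 4
O(F) = -6 (O(F) = -2*3 = -6)
w = -27 (w = 9*(0 - 1*3) = 9*(0 - 3) = 9*(-3) = -27)
R(P) = 24 (R(P) = 4*((4 - 6)*(-3)) = 4*(-2*(-3)) = 4*6 = 24)
r(M, v) = -9*M*v
r(153, R(w)) - 1*(-43061) = -9*153*24 - 1*(-43061) = -33048 + 43061 = 10013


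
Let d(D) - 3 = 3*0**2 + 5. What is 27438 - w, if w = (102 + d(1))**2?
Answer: 15338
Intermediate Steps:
d(D) = 8 (d(D) = 3 + (3*0**2 + 5) = 3 + (3*0 + 5) = 3 + (0 + 5) = 3 + 5 = 8)
w = 12100 (w = (102 + 8)**2 = 110**2 = 12100)
27438 - w = 27438 - 1*12100 = 27438 - 12100 = 15338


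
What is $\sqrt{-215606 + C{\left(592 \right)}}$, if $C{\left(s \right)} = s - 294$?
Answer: $2 i \sqrt{53827} \approx 464.01 i$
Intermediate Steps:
$C{\left(s \right)} = -294 + s$
$\sqrt{-215606 + C{\left(592 \right)}} = \sqrt{-215606 + \left(-294 + 592\right)} = \sqrt{-215606 + 298} = \sqrt{-215308} = 2 i \sqrt{53827}$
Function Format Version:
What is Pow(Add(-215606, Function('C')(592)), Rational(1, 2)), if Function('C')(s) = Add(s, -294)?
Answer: Mul(2, I, Pow(53827, Rational(1, 2))) ≈ Mul(464.01, I)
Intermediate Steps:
Function('C')(s) = Add(-294, s)
Pow(Add(-215606, Function('C')(592)), Rational(1, 2)) = Pow(Add(-215606, Add(-294, 592)), Rational(1, 2)) = Pow(Add(-215606, 298), Rational(1, 2)) = Pow(-215308, Rational(1, 2)) = Mul(2, I, Pow(53827, Rational(1, 2)))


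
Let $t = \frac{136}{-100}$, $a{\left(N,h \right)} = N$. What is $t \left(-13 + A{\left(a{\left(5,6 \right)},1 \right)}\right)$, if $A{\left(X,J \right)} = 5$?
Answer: $\frac{272}{25} \approx 10.88$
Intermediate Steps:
$t = - \frac{34}{25}$ ($t = 136 \left(- \frac{1}{100}\right) = - \frac{34}{25} \approx -1.36$)
$t \left(-13 + A{\left(a{\left(5,6 \right)},1 \right)}\right) = - \frac{34 \left(-13 + 5\right)}{25} = \left(- \frac{34}{25}\right) \left(-8\right) = \frac{272}{25}$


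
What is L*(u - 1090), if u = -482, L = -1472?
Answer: 2313984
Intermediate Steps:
L*(u - 1090) = -1472*(-482 - 1090) = -1472*(-1572) = 2313984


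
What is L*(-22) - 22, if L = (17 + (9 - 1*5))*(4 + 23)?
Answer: -12496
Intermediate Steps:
L = 567 (L = (17 + (9 - 5))*27 = (17 + 4)*27 = 21*27 = 567)
L*(-22) - 22 = 567*(-22) - 22 = -12474 - 22 = -12496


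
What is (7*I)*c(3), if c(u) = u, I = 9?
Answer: 189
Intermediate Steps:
(7*I)*c(3) = (7*9)*3 = 63*3 = 189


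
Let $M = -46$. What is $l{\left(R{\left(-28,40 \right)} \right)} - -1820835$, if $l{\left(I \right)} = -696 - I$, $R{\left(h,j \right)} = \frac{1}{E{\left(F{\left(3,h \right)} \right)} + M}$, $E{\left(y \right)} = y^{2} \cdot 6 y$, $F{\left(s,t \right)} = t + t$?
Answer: $\frac{1917956910139}{1053742} \approx 1.8201 \cdot 10^{6}$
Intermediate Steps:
$F{\left(s,t \right)} = 2 t$
$E{\left(y \right)} = 6 y^{3}$ ($E{\left(y \right)} = 6 y^{2} y = 6 y^{3}$)
$R{\left(h,j \right)} = \frac{1}{-46 + 48 h^{3}}$ ($R{\left(h,j \right)} = \frac{1}{6 \left(2 h\right)^{3} - 46} = \frac{1}{6 \cdot 8 h^{3} - 46} = \frac{1}{48 h^{3} - 46} = \frac{1}{-46 + 48 h^{3}}$)
$l{\left(R{\left(-28,40 \right)} \right)} - -1820835 = \left(-696 - \frac{1}{2 \left(-23 + 24 \left(-28\right)^{3}\right)}\right) - -1820835 = \left(-696 - \frac{1}{2 \left(-23 + 24 \left(-21952\right)\right)}\right) + 1820835 = \left(-696 - \frac{1}{2 \left(-23 - 526848\right)}\right) + 1820835 = \left(-696 - \frac{1}{2 \left(-526871\right)}\right) + 1820835 = \left(-696 - \frac{1}{2} \left(- \frac{1}{526871}\right)\right) + 1820835 = \left(-696 - - \frac{1}{1053742}\right) + 1820835 = \left(-696 + \frac{1}{1053742}\right) + 1820835 = - \frac{733404431}{1053742} + 1820835 = \frac{1917956910139}{1053742}$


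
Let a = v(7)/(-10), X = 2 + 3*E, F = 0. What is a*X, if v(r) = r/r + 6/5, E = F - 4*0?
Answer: -11/25 ≈ -0.44000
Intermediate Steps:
E = 0 (E = 0 - 4*0 = 0 + 0 = 0)
X = 2 (X = 2 + 3*0 = 2 + 0 = 2)
v(r) = 11/5 (v(r) = 1 + 6*(⅕) = 1 + 6/5 = 11/5)
a = -11/50 (a = (11/5)/(-10) = (11/5)*(-⅒) = -11/50 ≈ -0.22000)
a*X = -11/50*2 = -11/25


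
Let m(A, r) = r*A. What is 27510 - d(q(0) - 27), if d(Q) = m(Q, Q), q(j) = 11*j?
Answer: 26781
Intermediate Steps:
m(A, r) = A*r
d(Q) = Q² (d(Q) = Q*Q = Q²)
27510 - d(q(0) - 27) = 27510 - (11*0 - 27)² = 27510 - (0 - 27)² = 27510 - 1*(-27)² = 27510 - 1*729 = 27510 - 729 = 26781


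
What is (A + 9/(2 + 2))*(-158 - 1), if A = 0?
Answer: -1431/4 ≈ -357.75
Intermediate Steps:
(A + 9/(2 + 2))*(-158 - 1) = (0 + 9/(2 + 2))*(-158 - 1) = (0 + 9/4)*(-159) = (9/4)*(-159) = -1431/4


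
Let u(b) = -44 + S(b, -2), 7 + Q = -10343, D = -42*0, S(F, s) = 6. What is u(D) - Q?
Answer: 10312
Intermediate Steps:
D = 0
Q = -10350 (Q = -7 - 10343 = -10350)
u(b) = -38 (u(b) = -44 + 6 = -38)
u(D) - Q = -38 - 1*(-10350) = -38 + 10350 = 10312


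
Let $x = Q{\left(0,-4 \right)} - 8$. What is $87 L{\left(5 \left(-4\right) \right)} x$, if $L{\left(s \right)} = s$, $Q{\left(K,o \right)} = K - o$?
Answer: $6960$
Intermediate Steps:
$x = -4$ ($x = \left(0 - -4\right) - 8 = \left(0 + 4\right) - 8 = 4 - 8 = -4$)
$87 L{\left(5 \left(-4\right) \right)} x = 87 \cdot 5 \left(-4\right) \left(-4\right) = 87 \left(-20\right) \left(-4\right) = \left(-1740\right) \left(-4\right) = 6960$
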